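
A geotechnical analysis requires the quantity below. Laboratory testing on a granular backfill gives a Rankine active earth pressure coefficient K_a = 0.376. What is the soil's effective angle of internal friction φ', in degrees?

K_a = tan²(45° − φ/2) ⇒ 45° − φ/2 = arctan(√0.376) = 31.52°.
φ = 2(45° − 31.52°) = 26.97°.

27.0°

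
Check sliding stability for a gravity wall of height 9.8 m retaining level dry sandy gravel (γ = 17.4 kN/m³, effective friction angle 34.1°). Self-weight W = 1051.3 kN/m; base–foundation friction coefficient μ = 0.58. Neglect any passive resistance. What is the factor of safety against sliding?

K_a = tan²(45° − 34.1°/2) = 0.2815.
P_a = ½K_aγH² = 0.5×0.2815×17.4×9.8² = 235.2 kN/m, acting at H/3 = 3.267 m above the base.
FS_sliding = μW / P_a = 0.58×1051.3 / 235.2 = 2.592.

2.59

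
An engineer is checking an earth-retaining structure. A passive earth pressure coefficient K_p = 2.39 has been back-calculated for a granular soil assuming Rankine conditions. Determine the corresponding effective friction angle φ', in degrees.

24.2°

K_p = (1+sin φ)/(1−sin φ) ⇒ sin φ = (K_p − 1)/(K_p + 1) = 0.4100.
φ = arcsin(0.4100) = 24.21°.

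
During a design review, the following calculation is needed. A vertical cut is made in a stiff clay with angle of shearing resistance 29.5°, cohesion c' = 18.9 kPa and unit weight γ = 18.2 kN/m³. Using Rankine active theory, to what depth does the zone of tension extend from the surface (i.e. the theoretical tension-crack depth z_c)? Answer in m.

3.56 m

K_a = tan²(45° − 29.5°/2) = 0.3401; √K_a = 0.5832.
The active pressure is zero where K_a γ z = 2c√K_a, so z_c = 2c/(γ√K_a) = 2×18.9/(18.2×0.5832) = 3.561 m.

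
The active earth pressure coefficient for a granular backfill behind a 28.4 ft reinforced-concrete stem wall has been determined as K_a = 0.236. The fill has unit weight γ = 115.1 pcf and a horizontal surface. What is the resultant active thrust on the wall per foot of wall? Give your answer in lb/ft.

11000 lb/ft

P = ½ K_a γ H² = 0.5 × 0.236 × 115.1 × 28.4² = 10950 lb/ft.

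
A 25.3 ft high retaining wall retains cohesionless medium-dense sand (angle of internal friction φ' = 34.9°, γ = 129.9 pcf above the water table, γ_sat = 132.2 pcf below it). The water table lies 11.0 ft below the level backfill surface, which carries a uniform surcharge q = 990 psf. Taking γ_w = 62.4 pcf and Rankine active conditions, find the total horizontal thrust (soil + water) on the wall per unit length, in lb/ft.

K_a = tan²(45° − φ/2) = 0.2721.
γ' = 132.2 − 62.4 = 69.80 pcf. h₂ = H − d_w = 14.3 ft.
σ'_h: at surface K_a·q = 269.4; at WT K_a(q+γd_w) = 658.3; at base K_a(q+γd_w+γ'h₂) = 929.9 psf.
P₁ = ½(269.4+658.3)×11.0 = 5102; P₂ = ½(658.3+929.9)×14.3 = 11360; P_w = ½γ_w h₂² = 6380.
Total = 5102+11360+6380 = 22840 lb/ft.

22800 lb/ft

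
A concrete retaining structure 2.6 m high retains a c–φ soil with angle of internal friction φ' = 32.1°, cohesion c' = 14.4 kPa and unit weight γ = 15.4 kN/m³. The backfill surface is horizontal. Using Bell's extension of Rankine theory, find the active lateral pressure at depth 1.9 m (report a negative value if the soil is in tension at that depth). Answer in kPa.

K_a = (1 − sin φ)/(1 + sin φ) = 0.3060.
σ_a = K_a γ z − 2c√K_a = 0.3060×15.4×1.9 − 2×14.4×0.5532 = -6.978 kPa.

-6.98 kPa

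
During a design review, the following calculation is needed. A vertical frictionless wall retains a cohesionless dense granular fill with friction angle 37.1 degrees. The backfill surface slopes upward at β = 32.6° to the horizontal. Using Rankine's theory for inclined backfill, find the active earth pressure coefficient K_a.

K_a = cos β · (cos β − √(cos²β − cos²φ)) / (cos β + √(cos²β − cos²φ)).
cos β = 0.8425, cos φ = 0.7976, √(cos²β − cos²φ) = 0.2713.
K_a = 0.8425 × (0.8425 − 0.2713)/(0.8425 + 0.2713) = 0.4321.

0.432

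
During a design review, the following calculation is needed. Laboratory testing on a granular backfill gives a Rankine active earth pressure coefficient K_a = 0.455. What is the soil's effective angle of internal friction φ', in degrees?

22.0°

K_a = tan²(45° − φ/2) ⇒ 45° − φ/2 = arctan(√0.455) = 34.00°.
φ = 2(45° − 34.00°) = 22.00°.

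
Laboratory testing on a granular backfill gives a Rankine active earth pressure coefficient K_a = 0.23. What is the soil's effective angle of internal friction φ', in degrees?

38.8°

K_a = tan²(45° − φ/2) ⇒ 45° − φ/2 = arctan(√0.23) = 25.62°.
φ = 2(45° − 25.62°) = 38.76°.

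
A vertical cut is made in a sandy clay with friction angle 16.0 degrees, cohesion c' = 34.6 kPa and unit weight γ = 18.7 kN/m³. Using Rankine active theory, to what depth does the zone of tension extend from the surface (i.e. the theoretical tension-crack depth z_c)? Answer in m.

4.91 m

K_a = tan²(45° − 16.0°/2) = 0.5678; √K_a = 0.7536.
The active pressure is zero where K_a γ z = 2c√K_a, so z_c = 2c/(γ√K_a) = 2×34.6/(18.7×0.7536) = 4.911 m.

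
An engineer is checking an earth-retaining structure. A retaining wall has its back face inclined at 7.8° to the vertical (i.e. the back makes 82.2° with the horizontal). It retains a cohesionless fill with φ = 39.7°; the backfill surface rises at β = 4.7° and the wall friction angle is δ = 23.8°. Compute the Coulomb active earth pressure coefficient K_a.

0.273

K_a = sin²(α+φ) / [sin²α · sin(α−δ) · (1 + √{sin(φ+δ)sin(φ−β) / (sin(α−δ)sin(α+β))})²].
With α = 82.2°, φ = 39.7°, δ = 23.8°, β = 4.7°: K_a = 0.2730.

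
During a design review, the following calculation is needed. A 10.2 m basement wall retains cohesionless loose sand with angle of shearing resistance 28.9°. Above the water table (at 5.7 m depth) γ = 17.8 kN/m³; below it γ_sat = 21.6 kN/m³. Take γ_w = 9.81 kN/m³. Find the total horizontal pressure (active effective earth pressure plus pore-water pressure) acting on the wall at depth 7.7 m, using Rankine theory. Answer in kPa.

K_a = (1 − sin φ)/(1 + sin φ) = 0.3484.
γ' = 21.6 − 9.81 = 11.79 kN/m³.
Effective vertical stress at 7.7 m: σ'_v = 17.8×5.7 + 11.79×2.00 = 125.0 kPa.
σ'_h = K_a σ'_v = 0.3484 × 125.0 = 43.56 kPa; u = γ_w × 2.00 = 19.62 kPa.
Total σ_h = 43.56 + 19.62 = 63.18 kPa.

63.2 kPa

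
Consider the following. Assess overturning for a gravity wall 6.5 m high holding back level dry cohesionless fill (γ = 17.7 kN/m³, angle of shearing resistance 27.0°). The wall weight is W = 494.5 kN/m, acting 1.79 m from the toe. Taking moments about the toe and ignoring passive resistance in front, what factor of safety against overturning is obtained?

K_a = tan²(45° − 27.0°/2) = 0.3755.
P_a = ½K_aγH² = 0.5×0.3755×17.7×6.5² = 140.4 kN/m, acting at H/3 = 2.167 m above the base.
Overturning moment M_o = P_a × H/3 = 140.4 × 2.167 = 304.2.
Resisting moment M_r = W × 1.79 = 494.5 × 1.79 = 885.2.
FS_overturning = M_r/M_o = 885.2/304.2 = 2.910.

2.91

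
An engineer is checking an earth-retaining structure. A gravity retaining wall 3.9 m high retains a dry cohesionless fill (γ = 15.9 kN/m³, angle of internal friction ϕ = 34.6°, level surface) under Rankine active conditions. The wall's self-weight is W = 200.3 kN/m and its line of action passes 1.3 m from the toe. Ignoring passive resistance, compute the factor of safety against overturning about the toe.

6.01

K_a = tan²(45° − 34.6°/2) = 0.2756.
P_a = ½K_aγH² = 0.5×0.2756×15.9×3.9² = 33.33 kN/m, acting at H/3 = 1.300 m above the base.
Overturning moment M_o = P_a × H/3 = 33.33 × 1.300 = 43.33.
Resisting moment M_r = W × 1.3 = 200.3 × 1.3 = 260.4.
FS_overturning = M_r/M_o = 260.4/43.33 = 6.010.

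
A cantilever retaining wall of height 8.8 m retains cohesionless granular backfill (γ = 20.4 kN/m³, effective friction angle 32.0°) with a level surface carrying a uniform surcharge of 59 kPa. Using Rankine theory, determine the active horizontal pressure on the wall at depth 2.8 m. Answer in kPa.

35.7 kPa

K_a = (1 − sin φ)/(1 + sin φ) = 0.3073.
σ_v = γz + q = 20.4 × 2.8 + 59 = 116.1 kPa.
σ_h = K_a σ_v = 0.3073 × 116.1 = 35.68 kPa.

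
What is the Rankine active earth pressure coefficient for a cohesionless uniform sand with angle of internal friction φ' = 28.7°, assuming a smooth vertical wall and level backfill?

0.351

K_a = (1 − sin φ)/(1 + sin φ) = (1 − sin 28.7°)/(1 + sin 28.7°) = 0.3511.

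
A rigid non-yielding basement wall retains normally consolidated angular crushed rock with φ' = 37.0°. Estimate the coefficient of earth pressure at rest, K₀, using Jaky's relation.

0.398

K₀ = 1 − sin φ' = 1 − sin 37.0° = 0.3982.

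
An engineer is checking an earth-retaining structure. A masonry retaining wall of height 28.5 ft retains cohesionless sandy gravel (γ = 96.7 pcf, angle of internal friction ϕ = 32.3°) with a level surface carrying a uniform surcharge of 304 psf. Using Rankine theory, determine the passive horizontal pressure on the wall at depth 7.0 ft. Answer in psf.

3230 psf

K_p = (1 + sin φ)/(1 − sin φ) = 3.295.
σ_v = γz + q = 96.7 × 7.0 + 304 = 980.9 psf.
σ_h = K_p σ_v = 3.295 × 980.9 = 3232 psf.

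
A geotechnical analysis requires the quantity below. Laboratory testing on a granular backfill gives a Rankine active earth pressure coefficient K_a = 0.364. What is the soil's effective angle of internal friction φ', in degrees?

27.8°

K_a = tan²(45° − φ/2) ⇒ 45° − φ/2 = arctan(√0.364) = 31.10°.
φ = 2(45° − 31.10°) = 27.79°.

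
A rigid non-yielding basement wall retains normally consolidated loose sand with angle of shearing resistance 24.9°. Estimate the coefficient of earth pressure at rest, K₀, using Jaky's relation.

K₀ = 1 − sin φ' = 1 − sin 24.9° = 0.5790.

0.579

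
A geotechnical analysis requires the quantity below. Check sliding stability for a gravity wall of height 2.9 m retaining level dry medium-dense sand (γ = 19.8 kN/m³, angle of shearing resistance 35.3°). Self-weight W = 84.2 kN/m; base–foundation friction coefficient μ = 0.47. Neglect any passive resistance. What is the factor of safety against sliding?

K_a = tan²(45° − 35.3°/2) = 0.2675.
P_a = ½K_aγH² = 0.5×0.2675×19.8×2.9² = 22.28 kN/m, acting at H/3 = 0.9667 m above the base.
FS_sliding = μW / P_a = 0.47×84.2 / 22.28 = 1.777.

1.78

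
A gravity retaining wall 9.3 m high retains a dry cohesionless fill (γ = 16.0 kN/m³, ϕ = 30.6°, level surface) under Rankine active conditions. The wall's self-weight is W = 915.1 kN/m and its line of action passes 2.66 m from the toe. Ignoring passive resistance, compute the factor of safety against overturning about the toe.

3.49

K_a = tan²(45° − 30.6°/2) = 0.3253.
P_a = ½K_aγH² = 0.5×0.3253×16.0×9.3² = 225.1 kN/m, acting at H/3 = 3.100 m above the base.
Overturning moment M_o = P_a × H/3 = 225.1 × 3.100 = 697.8.
Resisting moment M_r = W × 2.66 = 915.1 × 2.66 = 2434.
FS_overturning = M_r/M_o = 2434/697.8 = 3.488.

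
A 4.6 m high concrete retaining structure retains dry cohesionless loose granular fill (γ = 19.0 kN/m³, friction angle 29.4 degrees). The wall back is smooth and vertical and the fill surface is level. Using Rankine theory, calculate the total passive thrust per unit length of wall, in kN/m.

K_p = tan²(45° + φ/2) = 2.929.
P_p = ½ K_p γ H² = 0.5 × 2.929 × 19.0 × 4.6² = 588.7 kN/m.

589 kN/m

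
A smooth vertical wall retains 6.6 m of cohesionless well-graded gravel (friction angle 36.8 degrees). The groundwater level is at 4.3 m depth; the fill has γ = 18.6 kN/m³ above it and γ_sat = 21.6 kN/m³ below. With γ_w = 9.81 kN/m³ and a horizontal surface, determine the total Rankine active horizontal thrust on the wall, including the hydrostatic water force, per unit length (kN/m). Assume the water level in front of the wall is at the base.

K_a = tan²(45° − φ/2) = 0.2508.
γ' = 21.6 − 9.81 = 11.79 kN/m³. Depth below WT = 2.3 m.
σ'_h at WT = K_a γ d_w = 20.06 kPa; at base = 20.06 + K_a γ' × 2.3 = 26.86 kPa.
P₁ (0–4.3 m) = ½×20.06×4.3 = 43.12. P₂ (4.3–6.6 m) = ½(20.06+26.86)×2.3 = 53.95.
P_w = ½ γ_w h₂² = 0.5×9.81×2.3² = 25.95. Total = 43.12+53.95+25.95 = 123.0 kN/m.

123 kN/m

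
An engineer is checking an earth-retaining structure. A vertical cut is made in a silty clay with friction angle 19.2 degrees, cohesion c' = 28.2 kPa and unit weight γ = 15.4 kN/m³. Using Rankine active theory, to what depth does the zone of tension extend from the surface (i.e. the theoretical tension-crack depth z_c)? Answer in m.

5.15 m

K_a = tan²(45° − 19.2°/2) = 0.5050; √K_a = 0.7107.
The active pressure is zero where K_a γ z = 2c√K_a, so z_c = 2c/(γ√K_a) = 2×28.2/(15.4×0.7107) = 5.153 m.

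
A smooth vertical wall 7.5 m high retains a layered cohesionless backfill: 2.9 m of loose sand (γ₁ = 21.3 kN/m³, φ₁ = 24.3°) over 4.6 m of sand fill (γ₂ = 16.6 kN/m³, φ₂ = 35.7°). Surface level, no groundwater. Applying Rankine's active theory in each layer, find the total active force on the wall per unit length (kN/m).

K_a1 = tan²(45°−24.3°/2) = 0.4169; K_a2 = tan²(45°−35.7°/2) = 0.2630.
Layer 1: σ at base = K_a1 γ₁ h₁ = 25.75 kPa; P₁ = ½×25.75×2.9 = 37.34.
Layer 2: σ_v at top = γ₁h₁ = 61.77; σ_h top = K_a2×61.77 = 16.25; σ_h base = K_a2×(61.77+16.6×4.6) = 36.33.
P₂ = ½(16.25+36.33)×4.6 = 120.9. Total P_a = 37.34+120.9 = 158.3 kN/m.

158 kN/m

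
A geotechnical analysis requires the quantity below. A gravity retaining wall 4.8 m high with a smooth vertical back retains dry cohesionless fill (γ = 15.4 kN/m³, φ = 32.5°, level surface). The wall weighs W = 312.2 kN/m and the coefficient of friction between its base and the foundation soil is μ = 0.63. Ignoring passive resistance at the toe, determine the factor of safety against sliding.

K_a = tan²(45° − 32.5°/2) = 0.3010.
P_a = ½K_aγH² = 0.5×0.3010×15.4×4.8² = 53.40 kN/m, acting at H/3 = 1.600 m above the base.
FS_sliding = μW / P_a = 0.63×312.2 / 53.40 = 3.683.

3.68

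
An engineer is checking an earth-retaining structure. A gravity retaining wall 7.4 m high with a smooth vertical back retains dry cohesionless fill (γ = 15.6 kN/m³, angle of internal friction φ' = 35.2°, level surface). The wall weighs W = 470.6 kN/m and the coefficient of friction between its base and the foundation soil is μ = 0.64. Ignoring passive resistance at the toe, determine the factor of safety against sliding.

2.62

K_a = tan²(45° − 35.2°/2) = 0.2687.
P_a = ½K_aγH² = 0.5×0.2687×15.6×7.4² = 114.8 kN/m, acting at H/3 = 2.467 m above the base.
FS_sliding = μW / P_a = 0.64×470.6 / 114.8 = 2.624.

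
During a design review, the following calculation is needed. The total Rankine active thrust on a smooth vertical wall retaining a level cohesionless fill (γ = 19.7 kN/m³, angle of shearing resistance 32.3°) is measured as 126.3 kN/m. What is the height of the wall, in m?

K_a = 0.3035. P_a = ½ K_a γ H² ⇒ H = √(2P_a/(K_a γ)).
H = √(2×126.3/(0.3035×19.7)) = 6.500 m.

6.50 m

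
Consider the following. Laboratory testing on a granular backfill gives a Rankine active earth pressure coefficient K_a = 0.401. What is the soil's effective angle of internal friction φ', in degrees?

25.3°

K_a = tan²(45° − φ/2) ⇒ 45° − φ/2 = arctan(√0.401) = 32.34°.
φ = 2(45° − 32.34°) = 25.31°.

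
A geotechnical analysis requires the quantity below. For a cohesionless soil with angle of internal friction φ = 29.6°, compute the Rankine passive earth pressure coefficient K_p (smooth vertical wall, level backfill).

2.95

K_p = (1 + sin φ)/(1 − sin φ) = tan²(45° + 29.6°/2) = 2.952.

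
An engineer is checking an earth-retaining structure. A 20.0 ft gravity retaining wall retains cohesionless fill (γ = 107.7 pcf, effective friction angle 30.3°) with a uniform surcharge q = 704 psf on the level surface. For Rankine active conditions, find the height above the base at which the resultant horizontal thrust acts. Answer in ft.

7.98 ft

K_a = 0.3293.
Triangular part P₁ = ½K_aγH² = 7094 at H/3 = 6.667 ft; rectangular part P₂ = K_a q H = 4637 at H/2 = 10.00 ft.
ȳ = (P₁·6.667 + P₂·10.00)/(P₁+P₂) = 7.984 ft.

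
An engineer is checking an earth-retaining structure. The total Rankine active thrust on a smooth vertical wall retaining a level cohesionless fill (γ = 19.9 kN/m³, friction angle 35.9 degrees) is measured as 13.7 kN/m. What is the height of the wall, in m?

2.30 m

K_a = 0.2607. P_a = ½ K_a γ H² ⇒ H = √(2P_a/(K_a γ)).
H = √(2×13.7/(0.2607×19.9)) = 2.298 m.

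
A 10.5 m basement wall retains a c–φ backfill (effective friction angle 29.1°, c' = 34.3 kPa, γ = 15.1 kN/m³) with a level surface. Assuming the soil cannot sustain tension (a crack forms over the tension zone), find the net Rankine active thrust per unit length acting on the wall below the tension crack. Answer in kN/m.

20.0 kN/m

K_a = 0.3456; √K_a = 0.5879.
Tension-crack depth z_c = 2c/(γ√K_a) = 2×34.3/(15.1×0.5879) = 7.728 m.
σ_a at base = K_a γ H − 2c√K_a = 0.3456×15.1×10.5 − 2×34.3×0.5879 = 14.47 kPa.
P_a = ½ × 14.47 × (H − z_c) = 0.5×14.47×2.772 = 20.05 kN/m.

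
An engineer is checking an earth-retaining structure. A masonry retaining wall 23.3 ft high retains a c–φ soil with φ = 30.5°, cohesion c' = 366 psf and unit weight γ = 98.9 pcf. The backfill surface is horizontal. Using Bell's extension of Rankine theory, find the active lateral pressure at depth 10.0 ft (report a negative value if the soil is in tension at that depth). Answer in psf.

K_a = (1 − sin φ)/(1 + sin φ) = 0.3267.
σ_a = K_a γ z − 2c√K_a = 0.3267×98.9×10.0 − 2×366×0.5715 = -95.30 psf.

-95.3 psf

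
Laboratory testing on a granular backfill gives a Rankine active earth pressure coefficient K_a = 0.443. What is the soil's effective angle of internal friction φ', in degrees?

22.7°

K_a = tan²(45° − φ/2) ⇒ 45° − φ/2 = arctan(√0.443) = 33.65°.
φ = 2(45° − 33.65°) = 22.71°.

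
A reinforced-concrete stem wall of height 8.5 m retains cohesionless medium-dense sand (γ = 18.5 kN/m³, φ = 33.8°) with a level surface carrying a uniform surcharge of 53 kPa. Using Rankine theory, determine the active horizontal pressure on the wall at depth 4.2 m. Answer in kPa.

K_a = (1 − sin φ)/(1 + sin φ) = 0.2851.
σ_v = γz + q = 18.5 × 4.2 + 53 = 130.7 kPa.
σ_h = K_a σ_v = 0.2851 × 130.7 = 37.26 kPa.

37.3 kPa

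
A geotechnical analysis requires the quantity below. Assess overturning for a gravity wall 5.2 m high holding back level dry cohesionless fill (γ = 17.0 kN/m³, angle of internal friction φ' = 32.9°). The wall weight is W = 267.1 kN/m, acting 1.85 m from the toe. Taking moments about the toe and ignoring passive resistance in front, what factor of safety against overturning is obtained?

4.19

K_a = tan²(45° − 32.9°/2) = 0.2960.
P_a = ½K_aγH² = 0.5×0.2960×17.0×5.2² = 68.04 kN/m, acting at H/3 = 1.733 m above the base.
Overturning moment M_o = P_a × H/3 = 68.04 × 1.733 = 117.9.
Resisting moment M_r = W × 1.85 = 267.1 × 1.85 = 494.1.
FS_overturning = M_r/M_o = 494.1/117.9 = 4.190.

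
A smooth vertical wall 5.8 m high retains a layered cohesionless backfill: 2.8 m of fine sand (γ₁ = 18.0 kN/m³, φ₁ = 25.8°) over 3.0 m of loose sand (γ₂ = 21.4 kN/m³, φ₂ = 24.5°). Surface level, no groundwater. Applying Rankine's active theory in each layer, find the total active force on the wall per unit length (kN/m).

K_a1 = tan²(45°−25.8°/2) = 0.3935; K_a2 = tan²(45°−24.5°/2) = 0.4137.
Layer 1: σ at base = K_a1 γ₁ h₁ = 19.83 kPa; P₁ = ½×19.83×2.8 = 27.77.
Layer 2: σ_v at top = γ₁h₁ = 50.40; σ_h top = K_a2×50.40 = 20.85; σ_h base = K_a2×(50.40+21.4×3.0) = 47.41.
P₂ = ½(20.85+47.41)×3.0 = 102.4. Total P_a = 27.77+102.4 = 130.2 kN/m.

130 kN/m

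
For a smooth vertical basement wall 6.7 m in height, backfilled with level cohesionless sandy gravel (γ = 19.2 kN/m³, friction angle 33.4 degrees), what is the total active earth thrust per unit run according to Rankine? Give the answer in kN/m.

125 kN/m

K_a = tan²(45° − φ/2) = 0.2899.
P_a = ½ K_a γ H² = 0.5 × 0.2899 × 19.2 × 6.7² = 124.9 kN/m.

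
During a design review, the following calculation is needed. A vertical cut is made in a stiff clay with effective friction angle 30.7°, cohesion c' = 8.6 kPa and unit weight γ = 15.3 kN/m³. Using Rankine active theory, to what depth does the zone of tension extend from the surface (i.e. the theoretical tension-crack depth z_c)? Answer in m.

K_a = tan²(45° − 30.7°/2) = 0.3240; √K_a = 0.5692.
The active pressure is zero where K_a γ z = 2c√K_a, so z_c = 2c/(γ√K_a) = 2×8.6/(15.3×0.5692) = 1.975 m.

1.97 m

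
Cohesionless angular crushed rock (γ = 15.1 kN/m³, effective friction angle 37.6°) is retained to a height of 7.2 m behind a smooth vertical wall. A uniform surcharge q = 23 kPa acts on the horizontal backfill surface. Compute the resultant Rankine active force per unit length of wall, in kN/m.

K_a = tan²(45° − φ/2) = 0.2421.
Soil triangle: ½ K_a γ H² = 0.5×0.2421×15.1×7.2² = 94.77 kN/m.
Surcharge rectangle: K_a q H = 0.2421×23×7.2 = 40.10 kN/m.
Total = 94.77 + 40.10 = 134.9 kN/m.

135 kN/m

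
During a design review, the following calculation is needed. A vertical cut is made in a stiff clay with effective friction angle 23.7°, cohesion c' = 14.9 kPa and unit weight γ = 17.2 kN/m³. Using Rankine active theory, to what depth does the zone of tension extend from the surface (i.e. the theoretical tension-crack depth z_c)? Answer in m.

K_a = tan²(45° − 23.7°/2) = 0.4266; √K_a = 0.6531.
The active pressure is zero where K_a γ z = 2c√K_a, so z_c = 2c/(γ√K_a) = 2×14.9/(17.2×0.6531) = 2.653 m.

2.65 m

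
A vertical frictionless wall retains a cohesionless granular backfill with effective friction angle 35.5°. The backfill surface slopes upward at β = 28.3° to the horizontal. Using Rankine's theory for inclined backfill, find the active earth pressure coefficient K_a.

0.395

K_a = cos β · (cos β − √(cos²β − cos²φ)) / (cos β + √(cos²β − cos²φ)).
cos β = 0.8805, cos φ = 0.8141, √(cos²β − cos²φ) = 0.3353.
K_a = 0.8805 × (0.8805 − 0.3353)/(0.8805 + 0.3353) = 0.3948.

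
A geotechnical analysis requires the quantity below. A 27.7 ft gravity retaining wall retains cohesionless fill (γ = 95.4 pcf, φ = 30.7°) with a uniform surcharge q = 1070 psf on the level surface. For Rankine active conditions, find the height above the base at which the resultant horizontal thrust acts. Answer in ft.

11.3 ft

K_a = 0.3240.
Triangular part P₁ = ½K_aγH² = 11860 at H/3 = 9.233 ft; rectangular part P₂ = K_a q H = 9604 at H/2 = 13.85 ft.
ȳ = (P₁·9.233 + P₂·13.85)/(P₁+P₂) = 11.30 ft.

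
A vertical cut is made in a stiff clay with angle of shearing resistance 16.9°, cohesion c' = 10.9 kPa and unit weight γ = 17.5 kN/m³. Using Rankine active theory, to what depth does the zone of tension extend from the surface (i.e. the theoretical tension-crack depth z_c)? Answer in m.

1.68 m

K_a = tan²(45° − 16.9°/2) = 0.5495; √K_a = 0.7413.
The active pressure is zero where K_a γ z = 2c√K_a, so z_c = 2c/(γ√K_a) = 2×10.9/(17.5×0.7413) = 1.680 m.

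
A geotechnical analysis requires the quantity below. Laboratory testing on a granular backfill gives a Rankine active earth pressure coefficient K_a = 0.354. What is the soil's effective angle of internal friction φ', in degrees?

K_a = tan²(45° − φ/2) ⇒ 45° − φ/2 = arctan(√0.354) = 30.75°.
φ = 2(45° − 30.75°) = 28.50°.

28.5°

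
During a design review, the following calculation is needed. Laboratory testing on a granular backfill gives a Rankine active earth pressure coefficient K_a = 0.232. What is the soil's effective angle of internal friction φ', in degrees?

38.6°

K_a = tan²(45° − φ/2) ⇒ 45° − φ/2 = arctan(√0.232) = 25.72°.
φ = 2(45° − 25.72°) = 38.56°.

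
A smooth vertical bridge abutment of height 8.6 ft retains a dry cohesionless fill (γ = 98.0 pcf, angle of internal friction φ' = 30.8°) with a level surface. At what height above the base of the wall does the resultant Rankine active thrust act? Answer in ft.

K_a = 0.3227.
The pressure distribution is triangular, so the resultant acts at H/3 above the base = 8.6/3 = 2.867 ft.

2.87 ft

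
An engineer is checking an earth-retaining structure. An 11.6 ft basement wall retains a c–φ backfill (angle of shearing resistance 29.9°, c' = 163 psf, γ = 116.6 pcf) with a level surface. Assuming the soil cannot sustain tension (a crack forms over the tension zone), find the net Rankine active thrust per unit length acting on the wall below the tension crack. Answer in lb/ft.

894 lb/ft

K_a = 0.3347; √K_a = 0.5785.
Tension-crack depth z_c = 2c/(γ√K_a) = 2×163/(116.6×0.5785) = 4.833 ft.
σ_a at base = K_a γ H − 2c√K_a = 0.3347×116.6×11.6 − 2×163×0.5785 = 264.1 psf.
P_a = ½ × 264.1 × (H − z_c) = 0.5×264.1×6.767 = 893.5 lb/ft.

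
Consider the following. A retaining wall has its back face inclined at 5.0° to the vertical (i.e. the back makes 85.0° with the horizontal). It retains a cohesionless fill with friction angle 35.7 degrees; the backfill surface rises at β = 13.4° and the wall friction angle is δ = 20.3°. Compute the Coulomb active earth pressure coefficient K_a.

0.325

K_a = sin²(α+φ) / [sin²α · sin(α−δ) · (1 + √{sin(φ+δ)sin(φ−β) / (sin(α−δ)sin(α+β))})²].
With α = 85.0°, φ = 35.7°, δ = 20.3°, β = 13.4°: K_a = 0.3247.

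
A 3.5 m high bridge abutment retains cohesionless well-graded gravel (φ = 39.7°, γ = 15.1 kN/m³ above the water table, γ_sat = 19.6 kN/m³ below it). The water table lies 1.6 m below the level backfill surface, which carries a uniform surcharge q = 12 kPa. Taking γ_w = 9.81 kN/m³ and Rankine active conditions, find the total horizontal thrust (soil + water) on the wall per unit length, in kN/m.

45.2 kN/m

K_a = tan²(45° − φ/2) = 0.2204.
γ' = 19.6 − 9.81 = 9.790 kN/m³. h₂ = H − d_w = 1.9 m.
σ'_h: at surface K_a·q = 2.645; at WT K_a(q+γd_w) = 7.971; at base K_a(q+γd_w+γ'h₂) = 12.07 kPa.
P₁ = ½(2.645+7.971)×1.6 = 8.493; P₂ = ½(7.971+12.07)×1.9 = 19.04; P_w = ½γ_w h₂² = 17.71.
Total = 8.493+19.04+17.71 = 45.24 kN/m.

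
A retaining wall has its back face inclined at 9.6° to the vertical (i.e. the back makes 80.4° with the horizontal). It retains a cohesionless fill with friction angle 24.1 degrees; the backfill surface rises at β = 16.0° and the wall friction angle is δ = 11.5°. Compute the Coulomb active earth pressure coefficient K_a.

K_a = sin²(α+φ) / [sin²α · sin(α−δ) · (1 + √{sin(φ+δ)sin(φ−β) / (sin(α−δ)sin(α+β))})²].
With α = 80.4°, φ = 24.1°, δ = 11.5°, β = 16.0°: K_a = 0.6139.

0.614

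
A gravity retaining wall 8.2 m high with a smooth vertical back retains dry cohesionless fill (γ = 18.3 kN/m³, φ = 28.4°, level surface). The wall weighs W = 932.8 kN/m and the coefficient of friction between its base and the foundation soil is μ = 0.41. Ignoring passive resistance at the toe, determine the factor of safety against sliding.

1.75

K_a = tan²(45° − 28.4°/2) = 0.3554.
P_a = ½K_aγH² = 0.5×0.3554×18.3×8.2² = 218.6 kN/m, acting at H/3 = 2.733 m above the base.
FS_sliding = μW / P_a = 0.41×932.8 / 218.6 = 1.749.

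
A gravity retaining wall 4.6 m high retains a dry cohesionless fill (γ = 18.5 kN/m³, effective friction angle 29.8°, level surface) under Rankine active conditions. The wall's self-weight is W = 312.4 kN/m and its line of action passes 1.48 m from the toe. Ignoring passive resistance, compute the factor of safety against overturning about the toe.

K_a = tan²(45° − 29.8°/2) = 0.3360.
P_a = ½K_aγH² = 0.5×0.3360×18.5×4.6² = 65.77 kN/m, acting at H/3 = 1.533 m above the base.
Overturning moment M_o = P_a × H/3 = 65.77 × 1.533 = 100.8.
Resisting moment M_r = W × 1.48 = 312.4 × 1.48 = 462.4.
FS_overturning = M_r/M_o = 462.4/100.8 = 4.585.

4.58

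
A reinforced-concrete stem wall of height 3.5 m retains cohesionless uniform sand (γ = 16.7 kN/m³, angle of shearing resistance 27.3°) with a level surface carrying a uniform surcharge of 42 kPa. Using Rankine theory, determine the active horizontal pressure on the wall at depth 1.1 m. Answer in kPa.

K_a = (1 − sin φ)/(1 + sin φ) = 0.3711.
σ_v = γz + q = 16.7 × 1.1 + 42 = 60.37 kPa.
σ_h = K_a σ_v = 0.3711 × 60.37 = 22.41 kPa.

22.4 kPa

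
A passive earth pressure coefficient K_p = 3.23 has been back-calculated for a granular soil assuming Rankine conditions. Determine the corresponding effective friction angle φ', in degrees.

31.8°

K_p = (1+sin φ)/(1−sin φ) ⇒ sin φ = (K_p − 1)/(K_p + 1) = 0.5272.
φ = arcsin(0.5272) = 31.82°.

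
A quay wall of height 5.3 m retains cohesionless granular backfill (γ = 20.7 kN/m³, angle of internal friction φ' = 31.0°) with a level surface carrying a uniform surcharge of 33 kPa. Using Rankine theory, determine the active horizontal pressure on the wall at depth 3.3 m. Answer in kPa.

K_a = (1 − sin φ)/(1 + sin φ) = 0.3201.
σ_v = γz + q = 20.7 × 3.3 + 33 = 101.3 kPa.
σ_h = K_a σ_v = 0.3201 × 101.3 = 32.43 kPa.

32.4 kPa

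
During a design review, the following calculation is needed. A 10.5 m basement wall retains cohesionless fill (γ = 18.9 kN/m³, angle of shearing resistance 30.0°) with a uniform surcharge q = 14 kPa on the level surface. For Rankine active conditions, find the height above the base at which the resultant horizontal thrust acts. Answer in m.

K_a = 0.3333.
Triangular part P₁ = ½K_aγH² = 347.3 at H/3 = 3.500 m; rectangular part P₂ = K_a q H = 49.00 at H/2 = 5.250 m.
ȳ = (P₁·3.500 + P₂·5.250)/(P₁+P₂) = 3.716 m.

3.72 m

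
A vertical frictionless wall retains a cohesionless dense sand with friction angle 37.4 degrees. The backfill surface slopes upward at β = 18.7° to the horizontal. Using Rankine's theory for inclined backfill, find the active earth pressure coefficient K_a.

K_a = cos β · (cos β − √(cos²β − cos²φ)) / (cos β + √(cos²β − cos²φ)).
cos β = 0.9472, cos φ = 0.7944, √(cos²β − cos²φ) = 0.5159.
K_a = 0.9472 × (0.9472 − 0.5159)/(0.9472 + 0.5159) = 0.2793.

0.279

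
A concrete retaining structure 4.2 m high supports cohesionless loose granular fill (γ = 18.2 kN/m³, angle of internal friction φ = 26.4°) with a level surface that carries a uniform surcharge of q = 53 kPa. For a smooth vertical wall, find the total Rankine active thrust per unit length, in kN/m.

147 kN/m

K_a = tan²(45° − φ/2) = 0.3844.
Soil triangle: ½ K_a γ H² = 0.5×0.3844×18.2×4.2² = 61.71 kN/m.
Surcharge rectangle: K_a q H = 0.3844×53×4.2 = 85.57 kN/m.
Total = 61.71 + 85.57 = 147.3 kN/m.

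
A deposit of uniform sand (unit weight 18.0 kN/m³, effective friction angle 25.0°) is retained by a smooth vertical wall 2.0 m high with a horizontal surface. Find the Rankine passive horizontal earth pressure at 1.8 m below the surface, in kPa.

79.8 kPa

K_p = (1 + sin φ)/(1 − sin φ) = 2.464.
σ_h = K_p γ z = 2.464 × 18.0 × 1.8 = 79.83 kPa.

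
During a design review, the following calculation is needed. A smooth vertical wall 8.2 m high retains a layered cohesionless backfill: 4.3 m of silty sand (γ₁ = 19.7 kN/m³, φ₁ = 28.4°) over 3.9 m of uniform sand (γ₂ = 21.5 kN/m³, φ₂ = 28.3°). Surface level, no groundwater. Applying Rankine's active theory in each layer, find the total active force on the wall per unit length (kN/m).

241 kN/m

K_a1 = tan²(45°−28.4°/2) = 0.3554; K_a2 = tan²(45°−28.3°/2) = 0.3568.
Layer 1: σ at base = K_a1 γ₁ h₁ = 30.10 kPa; P₁ = ½×30.10×4.3 = 64.72.
Layer 2: σ_v at top = γ₁h₁ = 84.71; σ_h top = K_a2×84.71 = 30.22; σ_h base = K_a2×(84.71+21.5×3.9) = 60.14.
P₂ = ½(30.22+60.14)×3.9 = 176.2. Total P_a = 64.72+176.2 = 240.9 kN/m.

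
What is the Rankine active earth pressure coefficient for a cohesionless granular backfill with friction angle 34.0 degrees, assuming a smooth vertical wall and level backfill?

0.283

K_a = tan²(45° − φ/2) = tan²(28.00°) = 0.2827.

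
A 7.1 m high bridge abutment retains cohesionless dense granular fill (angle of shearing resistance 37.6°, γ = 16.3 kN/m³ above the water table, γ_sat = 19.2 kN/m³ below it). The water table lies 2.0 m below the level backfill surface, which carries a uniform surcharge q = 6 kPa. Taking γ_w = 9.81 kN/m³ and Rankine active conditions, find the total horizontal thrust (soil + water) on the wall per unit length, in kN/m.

216 kN/m

K_a = tan²(45° − φ/2) = 0.2421.
γ' = 19.2 − 9.81 = 9.390 kN/m³. h₂ = H − d_w = 5.1 m.
σ'_h: at surface K_a·q = 1.453; at WT K_a(q+γd_w) = 9.346; at base K_a(q+γd_w+γ'h₂) = 20.94 kPa.
P₁ = ½(1.453+9.346)×2.0 = 10.80; P₂ = ½(9.346+20.94)×5.1 = 77.23; P_w = ½γ_w h₂² = 127.6.
Total = 10.80+77.23+127.6 = 215.6 kN/m.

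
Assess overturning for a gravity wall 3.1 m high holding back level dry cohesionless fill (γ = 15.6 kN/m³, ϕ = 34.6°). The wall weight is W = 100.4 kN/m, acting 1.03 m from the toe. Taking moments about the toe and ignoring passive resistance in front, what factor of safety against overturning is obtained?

4.84

K_a = tan²(45° − 34.6°/2) = 0.2756.
P_a = ½K_aγH² = 0.5×0.2756×15.6×3.1² = 20.66 kN/m, acting at H/3 = 1.033 m above the base.
Overturning moment M_o = P_a × H/3 = 20.66 × 1.033 = 21.35.
Resisting moment M_r = W × 1.03 = 100.4 × 1.03 = 103.4.
FS_overturning = M_r/M_o = 103.4/21.35 = 4.844.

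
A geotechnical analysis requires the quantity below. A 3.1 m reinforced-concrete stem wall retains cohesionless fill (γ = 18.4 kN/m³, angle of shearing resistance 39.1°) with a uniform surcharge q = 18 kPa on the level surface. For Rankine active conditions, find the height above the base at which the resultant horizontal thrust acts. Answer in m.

1.23 m

K_a = 0.2265.
Triangular part P₁ = ½K_aγH² = 20.02 at H/3 = 1.033 m; rectangular part P₂ = K_a q H = 12.64 at H/2 = 1.550 m.
ȳ = (P₁·1.033 + P₂·1.550)/(P₁+P₂) = 1.233 m.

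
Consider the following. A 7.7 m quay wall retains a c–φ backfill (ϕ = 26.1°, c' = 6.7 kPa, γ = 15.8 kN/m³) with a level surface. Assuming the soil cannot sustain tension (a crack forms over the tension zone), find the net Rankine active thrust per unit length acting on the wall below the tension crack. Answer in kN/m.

K_a = 0.3889; √K_a = 0.6237.
Tension-crack depth z_c = 2c/(γ√K_a) = 2×6.7/(15.8×0.6237) = 1.360 m.
σ_a at base = K_a γ H − 2c√K_a = 0.3889×15.8×7.7 − 2×6.7×0.6237 = 38.96 kPa.
P_a = ½ × 38.96 × (H − z_c) = 0.5×38.96×6.340 = 123.5 kN/m.

124 kN/m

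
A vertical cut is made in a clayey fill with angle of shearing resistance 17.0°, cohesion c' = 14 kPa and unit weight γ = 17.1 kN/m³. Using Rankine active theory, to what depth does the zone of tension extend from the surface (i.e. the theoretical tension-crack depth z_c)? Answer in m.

K_a = tan²(45° − 17.0°/2) = 0.5475; √K_a = 0.7400.
The active pressure is zero where K_a γ z = 2c√K_a, so z_c = 2c/(γ√K_a) = 2×14/(17.1×0.7400) = 2.213 m.

2.21 m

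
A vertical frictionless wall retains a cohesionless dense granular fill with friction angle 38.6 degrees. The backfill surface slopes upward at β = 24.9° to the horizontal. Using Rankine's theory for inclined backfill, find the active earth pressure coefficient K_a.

K_a = cos β · (cos β − √(cos²β − cos²φ)) / (cos β + √(cos²β − cos²φ)).
cos β = 0.9070, cos φ = 0.7815, √(cos²β − cos²φ) = 0.4604.
K_a = 0.9070 × (0.9070 − 0.4604)/(0.9070 + 0.4604) = 0.2963.

0.296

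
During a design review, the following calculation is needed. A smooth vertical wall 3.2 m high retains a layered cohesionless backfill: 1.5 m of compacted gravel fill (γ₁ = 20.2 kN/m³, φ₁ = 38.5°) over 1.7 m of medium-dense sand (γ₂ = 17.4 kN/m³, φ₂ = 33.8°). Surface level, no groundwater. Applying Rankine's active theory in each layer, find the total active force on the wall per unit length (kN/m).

27.1 kN/m

K_a1 = tan²(45°−38.5°/2) = 0.2327; K_a2 = tan²(45°−33.8°/2) = 0.2851.
Layer 1: σ at base = K_a1 γ₁ h₁ = 7.049 kPa; P₁ = ½×7.049×1.5 = 5.287.
Layer 2: σ_v at top = γ₁h₁ = 30.30; σ_h top = K_a2×30.30 = 8.639; σ_h base = K_a2×(30.30+17.4×1.7) = 17.07.
P₂ = ½(8.639+17.07)×1.7 = 21.85. Total P_a = 5.287+21.85 = 27.14 kN/m.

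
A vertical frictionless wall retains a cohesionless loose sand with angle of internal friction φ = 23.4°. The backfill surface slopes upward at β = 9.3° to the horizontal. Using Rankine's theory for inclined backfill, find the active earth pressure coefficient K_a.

0.456

K_a = cos β · (cos β − √(cos²β − cos²φ)) / (cos β + √(cos²β − cos²φ)).
cos β = 0.9869, cos φ = 0.9178, √(cos²β − cos²φ) = 0.3628.
K_a = 0.9869 × (0.9869 − 0.3628)/(0.9869 + 0.3628) = 0.4563.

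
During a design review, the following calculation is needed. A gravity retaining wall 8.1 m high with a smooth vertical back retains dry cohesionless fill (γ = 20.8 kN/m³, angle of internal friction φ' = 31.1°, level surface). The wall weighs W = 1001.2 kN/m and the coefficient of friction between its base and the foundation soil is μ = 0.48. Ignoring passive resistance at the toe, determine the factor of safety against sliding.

2.21

K_a = tan²(45° − 31.1°/2) = 0.3188.
P_a = ½K_aγH² = 0.5×0.3188×20.8×8.1² = 217.5 kN/m, acting at H/3 = 2.700 m above the base.
FS_sliding = μW / P_a = 0.48×1001.2 / 217.5 = 2.209.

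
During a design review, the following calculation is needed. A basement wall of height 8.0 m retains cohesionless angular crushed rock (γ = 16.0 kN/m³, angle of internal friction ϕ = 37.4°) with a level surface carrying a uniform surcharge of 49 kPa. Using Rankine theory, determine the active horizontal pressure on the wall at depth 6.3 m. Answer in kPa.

K_a = (1 − sin φ)/(1 + sin φ) = 0.2443.
σ_v = γz + q = 16.0 × 6.3 + 49 = 149.8 kPa.
σ_h = K_a σ_v = 0.2443 × 149.8 = 36.59 kPa.

36.6 kPa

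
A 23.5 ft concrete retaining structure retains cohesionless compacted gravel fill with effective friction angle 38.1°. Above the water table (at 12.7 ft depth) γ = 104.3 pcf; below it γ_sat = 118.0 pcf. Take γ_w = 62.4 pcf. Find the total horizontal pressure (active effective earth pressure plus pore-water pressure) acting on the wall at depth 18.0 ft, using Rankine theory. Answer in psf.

K_a = (1 − sin φ)/(1 + sin φ) = 0.2368.
γ' = 118.0 − 62.4 = 55.60 pcf.
Effective vertical stress at 18.0 ft: σ'_v = 104.3×12.7 + 55.60×5.30 = 1619 psf.
σ'_h = K_a σ'_v = 0.2368 × 1619 = 383.5 psf; u = γ_w × 5.30 = 330.7 psf.
Total σ_h = 383.5 + 330.7 = 714.2 psf.

714 psf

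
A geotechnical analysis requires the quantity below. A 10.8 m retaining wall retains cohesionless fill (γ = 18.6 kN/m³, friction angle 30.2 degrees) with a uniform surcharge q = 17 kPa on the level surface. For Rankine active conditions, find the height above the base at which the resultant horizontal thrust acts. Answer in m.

K_a = 0.3307.
Triangular part P₁ = ½K_aγH² = 358.7 at H/3 = 3.600 m; rectangular part P₂ = K_a q H = 60.71 at H/2 = 5.400 m.
ȳ = (P₁·3.600 + P₂·5.400)/(P₁+P₂) = 3.861 m.

3.86 m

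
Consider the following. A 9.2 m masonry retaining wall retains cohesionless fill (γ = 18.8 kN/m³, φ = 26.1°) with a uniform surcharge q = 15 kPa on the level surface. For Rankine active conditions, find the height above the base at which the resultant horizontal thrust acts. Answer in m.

K_a = 0.3889.
Triangular part P₁ = ½K_aγH² = 309.5 at H/3 = 3.067 m; rectangular part P₂ = K_a q H = 53.67 at H/2 = 4.600 m.
ȳ = (P₁·3.067 + P₂·4.600)/(P₁+P₂) = 3.293 m.

3.29 m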